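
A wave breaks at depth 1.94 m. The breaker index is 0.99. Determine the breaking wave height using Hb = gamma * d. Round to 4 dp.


Hb = gamma * d
Hb = 0.99 * 1.94
Hb = 1.9206 m

1.9206


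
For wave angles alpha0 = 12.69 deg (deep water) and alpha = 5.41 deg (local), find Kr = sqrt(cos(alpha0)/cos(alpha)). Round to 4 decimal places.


Kr = sqrt(cos(alpha0) / cos(alpha))
cos(12.69) = 0.975573
cos(5.41) = 0.995546
Kr = sqrt(0.975573 / 0.995546)
Kr = sqrt(0.979938)
Kr = 0.9899

0.9899


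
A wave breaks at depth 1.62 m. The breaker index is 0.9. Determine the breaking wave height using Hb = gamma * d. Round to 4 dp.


Hb = gamma * d
Hb = 0.9 * 1.62
Hb = 1.4580 m

1.4580


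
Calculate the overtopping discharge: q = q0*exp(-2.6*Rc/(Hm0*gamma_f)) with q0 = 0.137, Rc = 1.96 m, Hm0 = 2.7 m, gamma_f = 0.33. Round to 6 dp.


q = q0 * exp(-2.6 * Rc / (Hm0 * gamma_f))
Exponent = -2.6 * 1.96 / (2.7 * 0.33)
= -2.6 * 1.96 / 0.8910
= -5.719416
exp(-5.719416) = 0.003282
q = 0.137 * 0.003282
q = 0.000450 m^3/s/m

0.000450


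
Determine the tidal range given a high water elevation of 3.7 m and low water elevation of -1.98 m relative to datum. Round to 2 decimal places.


Tidal range = High water - Low water
Tidal range = 3.7 - (-1.98)
Tidal range = 5.68 m

5.68


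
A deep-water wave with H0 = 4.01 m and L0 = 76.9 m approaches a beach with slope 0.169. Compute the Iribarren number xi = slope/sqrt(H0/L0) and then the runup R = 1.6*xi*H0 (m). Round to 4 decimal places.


xi = slope / sqrt(H0/L0)
H0/L0 = 4.01/76.9 = 0.052146
sqrt(0.052146) = 0.228354
xi = 0.169 / 0.228354 = 0.740078
R = 1.6 * xi * H0 = 1.6 * 0.740078 * 4.01
R = 4.7483 m

4.7483


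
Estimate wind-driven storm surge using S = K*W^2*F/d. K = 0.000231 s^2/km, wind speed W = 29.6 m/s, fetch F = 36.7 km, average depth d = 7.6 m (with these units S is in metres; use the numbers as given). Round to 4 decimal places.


S = K * W^2 * F / d
W^2 = 29.6^2 = 876.16
S = 0.000231 * 876.16 * 36.7 / 7.6
Numerator = 0.000231 * 876.16 * 36.7 = 7.427822
S = 7.427822 / 7.6 = 0.9773 m

0.9773


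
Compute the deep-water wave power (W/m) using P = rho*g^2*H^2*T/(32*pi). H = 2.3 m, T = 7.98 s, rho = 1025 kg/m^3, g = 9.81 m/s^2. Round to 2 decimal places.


P = rho * g^2 * H^2 * T / (32 * pi)
P = 1025 * 9.81^2 * 2.3^2 * 7.98 / (32 * pi)
P = 1025 * 96.2361 * 5.2900 * 7.98 / 100.53096
P = 41421.00 W/m

41421.00


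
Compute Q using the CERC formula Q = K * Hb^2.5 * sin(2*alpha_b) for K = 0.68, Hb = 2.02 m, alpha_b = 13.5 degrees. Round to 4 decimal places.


Q = K * Hb^2.5 * sin(2 * alpha_b)
Hb^2.5 = 2.02^2.5 = 5.799338
sin(2 * 13.5) = sin(27.0) = 0.453990
Q = 0.68 * 5.799338 * 0.453990
Q = 1.7903 m^3/s

1.7903


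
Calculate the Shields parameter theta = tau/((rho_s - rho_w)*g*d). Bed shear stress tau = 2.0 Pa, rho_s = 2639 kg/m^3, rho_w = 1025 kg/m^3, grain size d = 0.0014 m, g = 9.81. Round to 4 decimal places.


theta = tau / ((rho_s - rho_w) * g * d)
rho_s - rho_w = 2639 - 1025 = 1614
Denominator = 1614 * 9.81 * 0.0014 = 22.166676
theta = 2.0 / 22.166676
theta = 0.0902

0.0902


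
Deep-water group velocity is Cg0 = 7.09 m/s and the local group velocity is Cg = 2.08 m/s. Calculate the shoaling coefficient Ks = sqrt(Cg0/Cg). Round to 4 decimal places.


Ks = sqrt(Cg0 / Cg)
Ks = sqrt(7.09 / 2.08)
Ks = sqrt(3.4087)
Ks = 1.8463

1.8463


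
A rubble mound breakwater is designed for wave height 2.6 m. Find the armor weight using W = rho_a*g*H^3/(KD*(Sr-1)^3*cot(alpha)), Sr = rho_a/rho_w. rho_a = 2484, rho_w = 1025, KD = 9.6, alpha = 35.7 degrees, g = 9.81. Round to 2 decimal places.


Sr = rho_a / rho_w = 2484 / 1025 = 2.423415
(Sr - 1) = 1.423415
(Sr - 1)^3 = 2.883994
cot(35.7) = 1 / tan(35.7) = 1 / 0.718573 = 1.391647
Numerator = 2484 * 9.81 * 2.6^3 = 428292.6710
Denominator = 9.6 * 2.883994 * 1.391647 = 38.529616
W = 428292.6710 / 38.529616
W = 11115.93 N

11115.93


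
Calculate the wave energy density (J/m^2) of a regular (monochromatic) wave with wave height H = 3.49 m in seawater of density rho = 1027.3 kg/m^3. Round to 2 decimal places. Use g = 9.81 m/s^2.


E = (1/8) * rho * g * H^2
E = (1/8) * 1027.3 * 9.81 * 3.49^2
E = 0.125 * 1027.3 * 9.81 * 12.1801
E = 15343.60 J/m^2

15343.60


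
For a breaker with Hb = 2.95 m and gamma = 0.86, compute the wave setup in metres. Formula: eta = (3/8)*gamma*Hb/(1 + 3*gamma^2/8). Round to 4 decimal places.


eta = (3/8) * gamma * Hb / (1 + 3*gamma^2/8)
Numerator = (3/8) * 0.86 * 2.95 = 0.951375
Denominator = 1 + 3*0.86^2/8 = 1 + 0.277350 = 1.277350
eta = 0.951375 / 1.277350
eta = 0.7448 m

0.7448


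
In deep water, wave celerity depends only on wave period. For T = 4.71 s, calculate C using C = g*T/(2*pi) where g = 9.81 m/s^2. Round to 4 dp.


We use the deep-water celerity formula:
C = g * T / (2 * pi)
C = 9.81 * 4.71 / (2 * 3.14159...)
C = 46.205100 / 6.283185
C = 7.3538 m/s

7.3538


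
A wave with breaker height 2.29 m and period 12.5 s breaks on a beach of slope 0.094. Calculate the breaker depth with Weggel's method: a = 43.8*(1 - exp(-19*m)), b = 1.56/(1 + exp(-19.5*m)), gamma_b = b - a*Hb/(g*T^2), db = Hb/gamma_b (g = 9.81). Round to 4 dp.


a = 43.8 * (1 - exp(-19 * m))
exp(-19 * 0.094) = exp(-1.7860) = 0.167629
a = 43.8 * (1 - 0.167629) = 36.457835
b = 1.56 / (1 + exp(-19.5 * m))
exp(-19.5 * 0.094) = exp(-1.8330) = 0.159933
b = 1.56 / (1 + 0.159933) = 1.344905
Hb / (g * T^2) = 2.29 / (9.81 * 12.5^2) = 2.29 / 1532.8125 = 0.00149399
gamma_b = b - a * Hb/(g*T^2) = 1.344905 - 36.457835 * 0.00149399 = 1.290438
db = Hb / gamma_b = 2.29 / 1.290438
db = 1.7746 m

1.7746


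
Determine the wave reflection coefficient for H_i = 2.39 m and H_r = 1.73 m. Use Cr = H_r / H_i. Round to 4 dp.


Cr = H_r / H_i
Cr = 1.73 / 2.39
Cr = 0.7238

0.7238


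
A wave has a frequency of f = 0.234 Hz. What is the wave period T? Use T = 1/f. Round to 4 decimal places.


T = 1 / f
T = 1 / 0.234
T = 4.2735 s

4.2735


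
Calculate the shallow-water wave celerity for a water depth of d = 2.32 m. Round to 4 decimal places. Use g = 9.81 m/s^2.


Using the shallow-water approximation:
C = sqrt(g * d) = sqrt(9.81 * 2.32)
C = sqrt(22.7592)
C = 4.7707 m/s

4.7707


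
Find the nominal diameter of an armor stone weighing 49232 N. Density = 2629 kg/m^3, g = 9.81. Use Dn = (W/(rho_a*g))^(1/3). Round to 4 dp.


V = W / (rho_a * g)
V = 49232 / (2629 * 9.81)
V = 49232 / 25790.49
V = 1.908921 m^3
Dn = V^(1/3) = 1.908921^(1/3)
Dn = 1.2405 m

1.2405


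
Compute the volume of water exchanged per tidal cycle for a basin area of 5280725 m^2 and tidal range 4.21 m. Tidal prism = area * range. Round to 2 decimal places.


Tidal prism = Area * Tidal range
P = 5280725 * 4.21
P = 22231852.25 m^3

22231852.25


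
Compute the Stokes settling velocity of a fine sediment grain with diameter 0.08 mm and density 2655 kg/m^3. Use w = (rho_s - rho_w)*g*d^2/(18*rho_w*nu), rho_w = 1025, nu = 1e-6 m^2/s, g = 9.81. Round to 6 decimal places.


w = (rho_s - rho_w) * g * d^2 / (18 * rho_w * nu)
d = 0.08 mm = 0.000080 m
rho_s - rho_w = 2655 - 1025 = 1630
Numerator = 1630 * 9.81 * (0.000080)^2 = 0.000102337920
Denominator = 18 * 1025 * 1e-6 = 0.018450
w = 0.005547 m/s

0.005547


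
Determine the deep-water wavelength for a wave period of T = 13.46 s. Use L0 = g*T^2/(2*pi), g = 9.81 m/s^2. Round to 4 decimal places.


L0 = g * T^2 / (2 * pi)
L0 = 9.81 * 13.46^2 / (2 * pi)
L0 = 9.81 * 181.1716 / 6.28319
L0 = 1777.2934 / 6.28319
L0 = 282.8650 m

282.8650


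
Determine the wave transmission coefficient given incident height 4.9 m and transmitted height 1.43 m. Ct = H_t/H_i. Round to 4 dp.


Ct = H_t / H_i
Ct = 1.43 / 4.9
Ct = 0.2918

0.2918


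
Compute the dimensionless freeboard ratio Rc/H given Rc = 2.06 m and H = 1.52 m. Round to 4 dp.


Relative freeboard = Rc / H
= 2.06 / 1.52
= 1.3553

1.3553


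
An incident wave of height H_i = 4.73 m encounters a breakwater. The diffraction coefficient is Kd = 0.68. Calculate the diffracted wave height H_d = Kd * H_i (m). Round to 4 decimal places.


H_d = Kd * H_i
H_d = 0.68 * 4.73
H_d = 3.2164 m

3.2164


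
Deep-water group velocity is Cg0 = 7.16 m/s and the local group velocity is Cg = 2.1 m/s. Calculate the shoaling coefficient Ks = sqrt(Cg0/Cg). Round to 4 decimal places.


Ks = sqrt(Cg0 / Cg)
Ks = sqrt(7.16 / 2.1)
Ks = sqrt(3.4095)
Ks = 1.8465

1.8465


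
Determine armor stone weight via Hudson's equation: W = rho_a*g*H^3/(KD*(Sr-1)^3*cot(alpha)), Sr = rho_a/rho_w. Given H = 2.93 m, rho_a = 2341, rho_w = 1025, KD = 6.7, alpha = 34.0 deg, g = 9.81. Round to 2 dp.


Sr = rho_a / rho_w = 2341 / 1025 = 2.283902
(Sr - 1) = 1.283902
(Sr - 1)^3 = 2.116392
cot(34.0) = 1 / tan(34.0) = 1 / 0.674509 = 1.482561
Numerator = 2341 * 9.81 * 2.93^3 = 577661.3118
Denominator = 6.7 * 2.116392 * 1.482561 = 21.022455
W = 577661.3118 / 21.022455
W = 27478.30 N

27478.30


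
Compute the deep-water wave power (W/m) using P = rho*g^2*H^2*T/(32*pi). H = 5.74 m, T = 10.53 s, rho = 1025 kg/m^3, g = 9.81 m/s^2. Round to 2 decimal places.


P = rho * g^2 * H^2 * T / (32 * pi)
P = 1025 * 9.81^2 * 5.74^2 * 10.53 / (32 * pi)
P = 1025 * 96.2361 * 32.9476 * 10.53 / 100.53096
P = 340419.31 W/m

340419.31


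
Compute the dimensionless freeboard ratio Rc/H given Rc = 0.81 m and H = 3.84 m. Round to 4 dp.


Relative freeboard = Rc / H
= 0.81 / 3.84
= 0.2109

0.2109


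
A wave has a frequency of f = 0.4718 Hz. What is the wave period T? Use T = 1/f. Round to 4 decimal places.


T = 1 / f
T = 1 / 0.4718
T = 2.1195 s

2.1195


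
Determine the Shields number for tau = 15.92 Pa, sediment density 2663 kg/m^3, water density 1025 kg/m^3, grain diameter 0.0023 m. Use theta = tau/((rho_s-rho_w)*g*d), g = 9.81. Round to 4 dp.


theta = tau / ((rho_s - rho_w) * g * d)
rho_s - rho_w = 2663 - 1025 = 1638
Denominator = 1638 * 9.81 * 0.0023 = 36.958194
theta = 15.92 / 36.958194
theta = 0.4308

0.4308


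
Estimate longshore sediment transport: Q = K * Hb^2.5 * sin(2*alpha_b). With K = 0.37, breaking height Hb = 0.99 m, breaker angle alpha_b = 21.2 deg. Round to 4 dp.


Q = K * Hb^2.5 * sin(2 * alpha_b)
Hb^2.5 = 0.99^2.5 = 0.975187
sin(2 * 21.2) = sin(42.4) = 0.674302
Q = 0.37 * 0.975187 * 0.674302
Q = 0.2433 m^3/s

0.2433


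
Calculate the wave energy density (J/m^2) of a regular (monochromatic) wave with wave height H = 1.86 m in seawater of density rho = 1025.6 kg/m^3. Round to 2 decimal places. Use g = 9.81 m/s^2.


E = (1/8) * rho * g * H^2
E = (1/8) * 1025.6 * 9.81 * 1.86^2
E = 0.125 * 1025.6 * 9.81 * 3.4596
E = 4350.94 J/m^2

4350.94


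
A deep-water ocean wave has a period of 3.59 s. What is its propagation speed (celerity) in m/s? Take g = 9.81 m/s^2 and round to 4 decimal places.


We use the deep-water celerity formula:
C = g * T / (2 * pi)
C = 9.81 * 3.59 / (2 * 3.14159...)
C = 35.217900 / 6.283185
C = 5.6051 m/s

5.6051


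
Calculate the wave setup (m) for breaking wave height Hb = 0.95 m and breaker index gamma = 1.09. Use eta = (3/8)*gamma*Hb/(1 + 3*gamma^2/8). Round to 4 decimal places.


eta = (3/8) * gamma * Hb / (1 + 3*gamma^2/8)
Numerator = (3/8) * 1.09 * 0.95 = 0.388313
Denominator = 1 + 3*1.09^2/8 = 1 + 0.445538 = 1.445538
eta = 0.388313 / 1.445538
eta = 0.2686 m

0.2686


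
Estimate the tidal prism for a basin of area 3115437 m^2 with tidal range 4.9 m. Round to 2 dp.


Tidal prism = Area * Tidal range
P = 3115437 * 4.9
P = 15265641.30 m^3

15265641.30


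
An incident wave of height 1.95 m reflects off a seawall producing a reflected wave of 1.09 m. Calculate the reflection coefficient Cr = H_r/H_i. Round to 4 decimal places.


Cr = H_r / H_i
Cr = 1.09 / 1.95
Cr = 0.5590

0.5590


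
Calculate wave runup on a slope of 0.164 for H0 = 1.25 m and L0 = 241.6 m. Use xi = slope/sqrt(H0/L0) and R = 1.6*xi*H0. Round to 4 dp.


xi = slope / sqrt(H0/L0)
H0/L0 = 1.25/241.6 = 0.005174
sqrt(0.005174) = 0.071929
xi = 0.164 / 0.071929 = 2.280013
R = 1.6 * xi * H0 = 1.6 * 2.280013 * 1.25
R = 4.5600 m

4.5600


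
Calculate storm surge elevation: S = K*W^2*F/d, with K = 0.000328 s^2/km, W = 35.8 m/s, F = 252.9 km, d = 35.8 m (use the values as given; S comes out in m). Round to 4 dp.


S = K * W^2 * F / d
W^2 = 35.8^2 = 1281.64
S = 0.000328 * 1281.64 * 252.9 / 35.8
Numerator = 0.000328 * 1281.64 * 252.9 = 106.313576
S = 106.313576 / 35.8 = 2.9697 m

2.9697


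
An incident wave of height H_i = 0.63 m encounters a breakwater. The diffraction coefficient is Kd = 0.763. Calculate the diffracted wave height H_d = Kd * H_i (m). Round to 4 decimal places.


H_d = Kd * H_i
H_d = 0.763 * 0.63
H_d = 0.4807 m

0.4807


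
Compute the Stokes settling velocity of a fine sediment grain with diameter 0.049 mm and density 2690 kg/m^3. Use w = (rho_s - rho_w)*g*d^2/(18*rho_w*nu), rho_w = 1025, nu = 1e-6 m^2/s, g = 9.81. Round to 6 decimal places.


w = (rho_s - rho_w) * g * d^2 / (18 * rho_w * nu)
d = 0.049 mm = 0.000049 m
rho_s - rho_w = 2690 - 1025 = 1665
Numerator = 1665 * 9.81 * (0.000049)^2 = 0.000039217094
Denominator = 18 * 1025 * 1e-6 = 0.018450
w = 0.002126 m/s

0.002126


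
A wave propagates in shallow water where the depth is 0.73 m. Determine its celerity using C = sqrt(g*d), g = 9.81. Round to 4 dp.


Using the shallow-water approximation:
C = sqrt(g * d) = sqrt(9.81 * 0.73)
C = sqrt(7.1613)
C = 2.6761 m/s

2.6761


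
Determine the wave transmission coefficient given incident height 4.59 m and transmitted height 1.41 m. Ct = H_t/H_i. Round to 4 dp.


Ct = H_t / H_i
Ct = 1.41 / 4.59
Ct = 0.3072

0.3072


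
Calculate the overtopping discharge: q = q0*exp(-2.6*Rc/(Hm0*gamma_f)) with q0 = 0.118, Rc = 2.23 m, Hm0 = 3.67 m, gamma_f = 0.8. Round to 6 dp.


q = q0 * exp(-2.6 * Rc / (Hm0 * gamma_f))
Exponent = -2.6 * 2.23 / (3.67 * 0.8)
= -2.6 * 2.23 / 2.9360
= -1.974796
exp(-1.974796) = 0.138790
q = 0.118 * 0.138790
q = 0.016377 m^3/s/m

0.016377


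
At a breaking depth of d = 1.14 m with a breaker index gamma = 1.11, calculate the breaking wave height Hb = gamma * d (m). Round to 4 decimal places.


Hb = gamma * d
Hb = 1.11 * 1.14
Hb = 1.2654 m

1.2654


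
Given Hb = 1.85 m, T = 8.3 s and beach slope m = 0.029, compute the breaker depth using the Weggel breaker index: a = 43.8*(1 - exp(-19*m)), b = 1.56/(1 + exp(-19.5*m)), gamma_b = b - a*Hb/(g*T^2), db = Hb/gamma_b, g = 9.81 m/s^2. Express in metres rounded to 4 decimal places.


a = 43.8 * (1 - exp(-19 * m))
exp(-19 * 0.029) = exp(-0.5510) = 0.576373
a = 43.8 * (1 - 0.576373) = 18.554856
b = 1.56 / (1 + exp(-19.5 * m))
exp(-19.5 * 0.029) = exp(-0.5655) = 0.568076
b = 1.56 / (1 + 0.568076) = 0.994850
Hb / (g * T^2) = 1.85 / (9.81 * 8.3^2) = 1.85 / 675.8109 = 0.00273745
gamma_b = b - a * Hb/(g*T^2) = 0.994850 - 18.554856 * 0.00273745 = 0.944057
db = Hb / gamma_b = 1.85 / 0.944057
db = 1.9596 m

1.9596


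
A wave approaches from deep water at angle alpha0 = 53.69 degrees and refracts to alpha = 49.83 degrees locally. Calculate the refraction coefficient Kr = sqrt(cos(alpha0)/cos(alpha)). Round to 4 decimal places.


Kr = sqrt(cos(alpha0) / cos(alpha))
cos(53.69) = 0.592154
cos(49.83) = 0.645058
Kr = sqrt(0.592154 / 0.645058)
Kr = sqrt(0.917986)
Kr = 0.9581

0.9581


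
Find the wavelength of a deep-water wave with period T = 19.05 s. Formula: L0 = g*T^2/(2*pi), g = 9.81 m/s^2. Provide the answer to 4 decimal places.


L0 = g * T^2 / (2 * pi)
L0 = 9.81 * 19.05^2 / (2 * pi)
L0 = 9.81 * 362.9025 / 6.28319
L0 = 3560.0735 / 6.28319
L0 = 566.6033 m

566.6033


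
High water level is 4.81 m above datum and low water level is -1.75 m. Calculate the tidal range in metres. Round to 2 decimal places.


Tidal range = High water - Low water
Tidal range = 4.81 - (-1.75)
Tidal range = 6.56 m

6.56


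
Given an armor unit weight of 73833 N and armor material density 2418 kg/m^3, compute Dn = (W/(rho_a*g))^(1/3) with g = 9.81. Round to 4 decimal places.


V = W / (rho_a * g)
V = 73833 / (2418 * 9.81)
V = 73833 / 23720.58
V = 3.112614 m^3
Dn = V^(1/3) = 3.112614^(1/3)
Dn = 1.4601 m

1.4601


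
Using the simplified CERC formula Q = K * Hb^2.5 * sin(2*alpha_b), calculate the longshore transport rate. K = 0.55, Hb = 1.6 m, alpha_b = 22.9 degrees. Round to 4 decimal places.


Q = K * Hb^2.5 * sin(2 * alpha_b)
Hb^2.5 = 1.6^2.5 = 3.238172
sin(2 * 22.9) = sin(45.8) = 0.716911
Q = 0.55 * 3.238172 * 0.716911
Q = 1.2768 m^3/s

1.2768


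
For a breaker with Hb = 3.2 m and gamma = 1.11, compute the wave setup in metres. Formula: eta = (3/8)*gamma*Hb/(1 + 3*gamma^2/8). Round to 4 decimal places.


eta = (3/8) * gamma * Hb / (1 + 3*gamma^2/8)
Numerator = (3/8) * 1.11 * 3.2 = 1.332000
Denominator = 1 + 3*1.11^2/8 = 1 + 0.462038 = 1.462038
eta = 1.332000 / 1.462038
eta = 0.9111 m

0.9111


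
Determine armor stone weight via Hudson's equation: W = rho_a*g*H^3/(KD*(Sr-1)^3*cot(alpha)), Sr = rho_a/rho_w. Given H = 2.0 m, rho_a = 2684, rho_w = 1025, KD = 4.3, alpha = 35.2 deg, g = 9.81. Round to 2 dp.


Sr = rho_a / rho_w = 2684 / 1025 = 2.618537
(Sr - 1) = 1.618537
(Sr - 1)^3 = 4.240017
cot(35.2) = 1 / tan(35.2) = 1 / 0.705422 = 1.417590
Numerator = 2684 * 9.81 * 2.0^3 = 210640.3200
Denominator = 4.3 * 4.240017 * 1.417590 = 25.845609
W = 210640.3200 / 25.845609
W = 8149.95 N

8149.95


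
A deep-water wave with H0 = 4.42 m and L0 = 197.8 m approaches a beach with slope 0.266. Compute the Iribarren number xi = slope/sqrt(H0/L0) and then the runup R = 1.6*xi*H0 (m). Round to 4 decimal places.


xi = slope / sqrt(H0/L0)
H0/L0 = 4.42/197.8 = 0.022346
sqrt(0.022346) = 0.149485
xi = 0.266 / 0.149485 = 1.779441
R = 1.6 * xi * H0 = 1.6 * 1.779441 * 4.42
R = 12.5842 m

12.5842


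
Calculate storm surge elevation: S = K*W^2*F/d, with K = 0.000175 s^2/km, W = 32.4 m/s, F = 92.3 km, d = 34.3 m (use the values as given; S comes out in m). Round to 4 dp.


S = K * W^2 * F / d
W^2 = 32.4^2 = 1049.76
S = 0.000175 * 1049.76 * 92.3 / 34.3
Numerator = 0.000175 * 1049.76 * 92.3 = 16.956248
S = 16.956248 / 34.3 = 0.4944 m

0.4944


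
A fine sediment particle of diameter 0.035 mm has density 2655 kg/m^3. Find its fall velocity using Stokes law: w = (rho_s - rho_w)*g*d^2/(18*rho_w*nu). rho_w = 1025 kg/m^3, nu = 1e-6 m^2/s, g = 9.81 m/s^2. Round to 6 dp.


w = (rho_s - rho_w) * g * d^2 / (18 * rho_w * nu)
d = 0.035 mm = 0.000035 m
rho_s - rho_w = 2655 - 1025 = 1630
Numerator = 1630 * 9.81 * (0.000035)^2 = 0.000019588118
Denominator = 18 * 1025 * 1e-6 = 0.018450
w = 0.001062 m/s

0.001062


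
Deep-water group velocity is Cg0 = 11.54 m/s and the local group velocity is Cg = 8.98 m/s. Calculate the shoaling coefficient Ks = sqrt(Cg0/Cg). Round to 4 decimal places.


Ks = sqrt(Cg0 / Cg)
Ks = sqrt(11.54 / 8.98)
Ks = sqrt(1.2851)
Ks = 1.1336

1.1336


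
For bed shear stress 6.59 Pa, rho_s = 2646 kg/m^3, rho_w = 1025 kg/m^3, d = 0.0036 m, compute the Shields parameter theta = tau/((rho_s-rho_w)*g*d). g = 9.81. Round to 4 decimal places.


theta = tau / ((rho_s - rho_w) * g * d)
rho_s - rho_w = 2646 - 1025 = 1621
Denominator = 1621 * 9.81 * 0.0036 = 57.247236
theta = 6.59 / 57.247236
theta = 0.1151

0.1151


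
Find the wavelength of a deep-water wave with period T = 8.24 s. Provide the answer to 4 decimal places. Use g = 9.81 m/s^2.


L0 = g * T^2 / (2 * pi)
L0 = 9.81 * 8.24^2 / (2 * pi)
L0 = 9.81 * 67.8976 / 6.28319
L0 = 666.0755 / 6.28319
L0 = 106.0092 m

106.0092


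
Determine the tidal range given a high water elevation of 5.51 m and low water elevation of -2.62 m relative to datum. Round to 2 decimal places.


Tidal range = High water - Low water
Tidal range = 5.51 - (-2.62)
Tidal range = 8.13 m

8.13


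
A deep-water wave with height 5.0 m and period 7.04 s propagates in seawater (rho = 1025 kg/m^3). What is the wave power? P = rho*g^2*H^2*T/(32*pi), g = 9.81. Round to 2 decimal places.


P = rho * g^2 * H^2 * T / (32 * pi)
P = 1025 * 9.81^2 * 5.0^2 * 7.04 / (32 * pi)
P = 1025 * 96.2361 * 25.0000 * 7.04 / 100.53096
P = 172692.99 W/m

172692.99


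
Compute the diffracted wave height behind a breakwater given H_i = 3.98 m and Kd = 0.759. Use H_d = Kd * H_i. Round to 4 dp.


H_d = Kd * H_i
H_d = 0.759 * 3.98
H_d = 3.0208 m

3.0208


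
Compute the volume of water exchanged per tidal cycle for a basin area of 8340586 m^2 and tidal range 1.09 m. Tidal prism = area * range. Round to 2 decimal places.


Tidal prism = Area * Tidal range
P = 8340586 * 1.09
P = 9091238.74 m^3

9091238.74


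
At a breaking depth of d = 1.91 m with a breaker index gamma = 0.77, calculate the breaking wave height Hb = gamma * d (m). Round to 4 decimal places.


Hb = gamma * d
Hb = 0.77 * 1.91
Hb = 1.4707 m

1.4707


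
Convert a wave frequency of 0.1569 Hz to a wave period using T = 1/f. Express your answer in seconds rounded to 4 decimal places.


T = 1 / f
T = 1 / 0.1569
T = 6.3735 s

6.3735


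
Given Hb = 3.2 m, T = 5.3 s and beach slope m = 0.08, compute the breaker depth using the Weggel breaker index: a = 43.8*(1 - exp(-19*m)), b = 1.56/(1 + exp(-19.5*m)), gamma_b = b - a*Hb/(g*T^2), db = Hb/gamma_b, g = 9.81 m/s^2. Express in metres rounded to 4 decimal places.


a = 43.8 * (1 - exp(-19 * m))
exp(-19 * 0.08) = exp(-1.5200) = 0.218712
a = 43.8 * (1 - 0.218712) = 34.220419
b = 1.56 / (1 + exp(-19.5 * m))
exp(-19.5 * 0.08) = exp(-1.5600) = 0.210136
b = 1.56 / (1 + 0.210136) = 1.289111
Hb / (g * T^2) = 3.2 / (9.81 * 5.3^2) = 3.2 / 275.5629 = 0.01161259
gamma_b = b - a * Hb/(g*T^2) = 1.289111 - 34.220419 * 0.01161259 = 0.891723
db = Hb / gamma_b = 3.2 / 0.891723
db = 3.5886 m

3.5886


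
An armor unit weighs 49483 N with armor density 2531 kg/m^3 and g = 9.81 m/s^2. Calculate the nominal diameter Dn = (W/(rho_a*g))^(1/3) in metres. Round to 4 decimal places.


V = W / (rho_a * g)
V = 49483 / (2531 * 9.81)
V = 49483 / 24829.11
V = 1.992943 m^3
Dn = V^(1/3) = 1.992943^(1/3)
Dn = 1.2584 m

1.2584


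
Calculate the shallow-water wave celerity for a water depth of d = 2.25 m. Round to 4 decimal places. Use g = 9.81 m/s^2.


Using the shallow-water approximation:
C = sqrt(g * d) = sqrt(9.81 * 2.25)
C = sqrt(22.0725)
C = 4.6981 m/s

4.6981


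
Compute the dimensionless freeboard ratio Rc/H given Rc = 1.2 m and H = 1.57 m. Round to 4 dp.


Relative freeboard = Rc / H
= 1.2 / 1.57
= 0.7643

0.7643


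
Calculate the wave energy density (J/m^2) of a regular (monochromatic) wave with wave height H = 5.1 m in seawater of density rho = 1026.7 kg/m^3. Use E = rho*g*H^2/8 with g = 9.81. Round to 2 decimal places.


E = (1/8) * rho * g * H^2
E = (1/8) * 1026.7 * 9.81 * 5.1^2
E = 0.125 * 1026.7 * 9.81 * 26.0100
E = 32746.35 J/m^2

32746.35


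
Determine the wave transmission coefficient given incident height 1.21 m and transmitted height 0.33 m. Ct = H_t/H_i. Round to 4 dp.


Ct = H_t / H_i
Ct = 0.33 / 1.21
Ct = 0.2727

0.2727


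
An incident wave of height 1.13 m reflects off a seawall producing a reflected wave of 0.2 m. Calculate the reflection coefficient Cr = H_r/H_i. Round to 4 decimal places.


Cr = H_r / H_i
Cr = 0.2 / 1.13
Cr = 0.1770

0.1770


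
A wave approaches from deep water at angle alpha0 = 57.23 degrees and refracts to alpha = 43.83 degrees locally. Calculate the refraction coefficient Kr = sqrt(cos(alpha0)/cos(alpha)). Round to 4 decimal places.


Kr = sqrt(cos(alpha0) / cos(alpha))
cos(57.23) = 0.541268
cos(43.83) = 0.721398
Kr = sqrt(0.541268 / 0.721398)
Kr = sqrt(0.750305)
Kr = 0.8662

0.8662


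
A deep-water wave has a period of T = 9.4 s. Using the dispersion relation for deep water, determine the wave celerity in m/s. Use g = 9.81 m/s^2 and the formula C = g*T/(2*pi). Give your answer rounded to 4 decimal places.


We use the deep-water celerity formula:
C = g * T / (2 * pi)
C = 9.81 * 9.4 / (2 * 3.14159...)
C = 92.214000 / 6.283185
C = 14.6763 m/s

14.6763


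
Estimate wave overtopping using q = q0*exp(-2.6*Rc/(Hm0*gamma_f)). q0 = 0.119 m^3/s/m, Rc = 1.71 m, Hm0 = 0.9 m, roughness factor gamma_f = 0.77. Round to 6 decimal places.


q = q0 * exp(-2.6 * Rc / (Hm0 * gamma_f))
Exponent = -2.6 * 1.71 / (0.9 * 0.77)
= -2.6 * 1.71 / 0.6930
= -6.415584
exp(-6.415584) = 0.001636
q = 0.119 * 0.001636
q = 0.000195 m^3/s/m

0.000195


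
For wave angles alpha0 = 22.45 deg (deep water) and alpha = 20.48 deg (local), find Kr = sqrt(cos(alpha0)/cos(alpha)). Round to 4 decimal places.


Kr = sqrt(cos(alpha0) / cos(alpha))
cos(22.45) = 0.924213
cos(20.48) = 0.936794
Kr = sqrt(0.924213 / 0.936794)
Kr = sqrt(0.986570)
Kr = 0.9933

0.9933


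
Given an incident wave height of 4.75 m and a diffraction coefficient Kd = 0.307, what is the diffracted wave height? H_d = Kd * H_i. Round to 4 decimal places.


H_d = Kd * H_i
H_d = 0.307 * 4.75
H_d = 1.4583 m

1.4583


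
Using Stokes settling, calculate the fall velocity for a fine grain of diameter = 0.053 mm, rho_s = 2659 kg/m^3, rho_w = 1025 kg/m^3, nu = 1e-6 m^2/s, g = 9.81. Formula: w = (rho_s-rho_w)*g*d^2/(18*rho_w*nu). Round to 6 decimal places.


w = (rho_s - rho_w) * g * d^2 / (18 * rho_w * nu)
d = 0.053 mm = 0.000053 m
rho_s - rho_w = 2659 - 1025 = 1634
Numerator = 1634 * 9.81 * (0.000053)^2 = 0.000045026978
Denominator = 18 * 1025 * 1e-6 = 0.018450
w = 0.002440 m/s

0.002440


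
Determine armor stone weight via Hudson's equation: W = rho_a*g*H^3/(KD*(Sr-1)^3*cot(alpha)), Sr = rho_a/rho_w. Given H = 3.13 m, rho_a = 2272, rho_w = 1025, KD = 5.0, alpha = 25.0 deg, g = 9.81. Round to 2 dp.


Sr = rho_a / rho_w = 2272 / 1025 = 2.216585
(Sr - 1) = 1.216585
(Sr - 1)^3 = 1.800644
cot(25.0) = 1 / tan(25.0) = 1 / 0.466308 = 2.144507
Numerator = 2272 * 9.81 * 3.13^3 = 683455.6641
Denominator = 5.0 * 1.800644 * 2.144507 = 19.307463
W = 683455.6641 / 19.307463
W = 35398.52 N

35398.52


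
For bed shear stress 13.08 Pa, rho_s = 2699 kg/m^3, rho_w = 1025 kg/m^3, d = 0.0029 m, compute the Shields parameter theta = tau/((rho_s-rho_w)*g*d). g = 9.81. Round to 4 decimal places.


theta = tau / ((rho_s - rho_w) * g * d)
rho_s - rho_w = 2699 - 1025 = 1674
Denominator = 1674 * 9.81 * 0.0029 = 47.623626
theta = 13.08 / 47.623626
theta = 0.2747

0.2747


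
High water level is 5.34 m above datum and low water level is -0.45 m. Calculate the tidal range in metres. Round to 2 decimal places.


Tidal range = High water - Low water
Tidal range = 5.34 - (-0.45)
Tidal range = 5.79 m

5.79


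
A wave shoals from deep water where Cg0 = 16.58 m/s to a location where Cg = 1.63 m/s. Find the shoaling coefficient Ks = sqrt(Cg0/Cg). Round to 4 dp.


Ks = sqrt(Cg0 / Cg)
Ks = sqrt(16.58 / 1.63)
Ks = sqrt(10.1718)
Ks = 3.1893

3.1893


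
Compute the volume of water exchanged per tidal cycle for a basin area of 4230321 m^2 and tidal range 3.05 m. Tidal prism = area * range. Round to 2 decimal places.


Tidal prism = Area * Tidal range
P = 4230321 * 3.05
P = 12902479.05 m^3

12902479.05


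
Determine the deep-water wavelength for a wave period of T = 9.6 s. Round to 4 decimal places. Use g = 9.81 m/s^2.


L0 = g * T^2 / (2 * pi)
L0 = 9.81 * 9.6^2 / (2 * pi)
L0 = 9.81 * 92.1600 / 6.28319
L0 = 904.0896 / 6.28319
L0 = 143.8903 m

143.8903


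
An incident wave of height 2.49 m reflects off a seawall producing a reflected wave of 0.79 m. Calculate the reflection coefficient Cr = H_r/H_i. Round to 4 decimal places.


Cr = H_r / H_i
Cr = 0.79 / 2.49
Cr = 0.3173

0.3173


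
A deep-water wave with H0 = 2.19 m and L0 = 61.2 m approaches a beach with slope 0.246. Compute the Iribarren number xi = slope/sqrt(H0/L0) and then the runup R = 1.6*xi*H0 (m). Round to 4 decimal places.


xi = slope / sqrt(H0/L0)
H0/L0 = 2.19/61.2 = 0.035784
sqrt(0.035784) = 0.189167
xi = 0.246 / 0.189167 = 1.300435
R = 1.6 * xi * H0 = 1.6 * 1.300435 * 2.19
R = 4.5567 m

4.5567


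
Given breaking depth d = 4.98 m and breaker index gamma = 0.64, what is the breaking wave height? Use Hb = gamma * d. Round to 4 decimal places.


Hb = gamma * d
Hb = 0.64 * 4.98
Hb = 3.1872 m

3.1872


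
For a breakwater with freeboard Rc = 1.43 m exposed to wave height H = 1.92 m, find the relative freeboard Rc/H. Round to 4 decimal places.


Relative freeboard = Rc / H
= 1.43 / 1.92
= 0.7448

0.7448


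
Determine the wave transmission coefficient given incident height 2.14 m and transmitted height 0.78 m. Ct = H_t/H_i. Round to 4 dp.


Ct = H_t / H_i
Ct = 0.78 / 2.14
Ct = 0.3645

0.3645


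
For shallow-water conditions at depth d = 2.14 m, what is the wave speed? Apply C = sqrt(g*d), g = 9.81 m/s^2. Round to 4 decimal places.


Using the shallow-water approximation:
C = sqrt(g * d) = sqrt(9.81 * 2.14)
C = sqrt(20.9934)
C = 4.5819 m/s

4.5819


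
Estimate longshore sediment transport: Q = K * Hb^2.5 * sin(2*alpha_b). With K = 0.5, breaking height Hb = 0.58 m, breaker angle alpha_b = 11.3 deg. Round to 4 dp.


Q = K * Hb^2.5 * sin(2 * alpha_b)
Hb^2.5 = 0.58^2.5 = 0.256195
sin(2 * 11.3) = sin(22.6) = 0.384295
Q = 0.5 * 0.256195 * 0.384295
Q = 0.0492 m^3/s

0.0492


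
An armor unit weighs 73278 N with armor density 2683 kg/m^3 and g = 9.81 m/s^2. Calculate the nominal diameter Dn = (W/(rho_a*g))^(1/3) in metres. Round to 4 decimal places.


V = W / (rho_a * g)
V = 73278 / (2683 * 9.81)
V = 73278 / 26320.23
V = 2.784094 m^3
Dn = V^(1/3) = 2.784094^(1/3)
Dn = 1.4068 m

1.4068


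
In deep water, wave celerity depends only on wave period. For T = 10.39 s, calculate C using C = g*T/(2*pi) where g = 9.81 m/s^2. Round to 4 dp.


We use the deep-water celerity formula:
C = g * T / (2 * pi)
C = 9.81 * 10.39 / (2 * 3.14159...)
C = 101.925900 / 6.283185
C = 16.2220 m/s

16.2220


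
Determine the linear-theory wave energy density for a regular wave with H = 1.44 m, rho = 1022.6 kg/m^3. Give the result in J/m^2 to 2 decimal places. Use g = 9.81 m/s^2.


E = (1/8) * rho * g * H^2
E = (1/8) * 1022.6 * 9.81 * 1.44^2
E = 0.125 * 1022.6 * 9.81 * 2.0736
E = 2600.22 J/m^2

2600.22


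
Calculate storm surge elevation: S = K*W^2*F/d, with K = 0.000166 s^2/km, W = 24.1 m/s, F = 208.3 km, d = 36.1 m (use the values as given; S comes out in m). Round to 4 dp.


S = K * W^2 * F / d
W^2 = 24.1^2 = 580.81
S = 0.000166 * 580.81 * 208.3 / 36.1
Numerator = 0.000166 * 580.81 * 208.3 = 20.083132
S = 20.083132 / 36.1 = 0.5563 m

0.5563


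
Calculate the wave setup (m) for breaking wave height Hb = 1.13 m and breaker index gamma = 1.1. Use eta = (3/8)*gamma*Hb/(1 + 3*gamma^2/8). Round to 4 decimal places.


eta = (3/8) * gamma * Hb / (1 + 3*gamma^2/8)
Numerator = (3/8) * 1.1 * 1.13 = 0.466125
Denominator = 1 + 3*1.1^2/8 = 1 + 0.453750 = 1.453750
eta = 0.466125 / 1.453750
eta = 0.3206 m

0.3206


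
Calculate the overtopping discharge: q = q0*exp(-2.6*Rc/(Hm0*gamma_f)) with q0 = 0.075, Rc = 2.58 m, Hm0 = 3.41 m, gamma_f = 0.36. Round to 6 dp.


q = q0 * exp(-2.6 * Rc / (Hm0 * gamma_f))
Exponent = -2.6 * 2.58 / (3.41 * 0.36)
= -2.6 * 2.58 / 1.2276
= -5.464321
exp(-5.464321) = 0.004235
q = 0.075 * 0.004235
q = 0.000318 m^3/s/m

0.000318


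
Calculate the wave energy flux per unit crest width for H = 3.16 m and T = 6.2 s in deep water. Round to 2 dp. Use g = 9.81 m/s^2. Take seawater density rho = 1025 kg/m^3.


P = rho * g^2 * H^2 * T / (32 * pi)
P = 1025 * 9.81^2 * 3.16^2 * 6.2 / (32 * pi)
P = 1025 * 96.2361 * 9.9856 * 6.2 / 100.53096
P = 60747.43 W/m

60747.43


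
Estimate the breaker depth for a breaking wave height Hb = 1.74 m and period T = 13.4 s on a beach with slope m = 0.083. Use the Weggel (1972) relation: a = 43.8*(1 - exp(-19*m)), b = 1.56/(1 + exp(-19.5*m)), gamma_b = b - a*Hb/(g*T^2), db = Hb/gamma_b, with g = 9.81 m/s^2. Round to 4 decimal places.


a = 43.8 * (1 - exp(-19 * m))
exp(-19 * 0.083) = exp(-1.5770) = 0.206594
a = 43.8 * (1 - 0.206594) = 34.751185
b = 1.56 / (1 + exp(-19.5 * m))
exp(-19.5 * 0.083) = exp(-1.6185) = 0.198196
b = 1.56 / (1 + 0.198196) = 1.301958
Hb / (g * T^2) = 1.74 / (9.81 * 13.4^2) = 1.74 / 1761.4836 = 0.00098780
gamma_b = b - a * Hb/(g*T^2) = 1.301958 - 34.751185 * 0.00098780 = 1.267630
db = Hb / gamma_b = 1.74 / 1.267630
db = 1.3726 m

1.3726


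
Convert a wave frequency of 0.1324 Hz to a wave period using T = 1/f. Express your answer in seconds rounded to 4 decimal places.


T = 1 / f
T = 1 / 0.1324
T = 7.5529 s

7.5529


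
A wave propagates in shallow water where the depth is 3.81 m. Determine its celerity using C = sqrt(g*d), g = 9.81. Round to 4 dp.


Using the shallow-water approximation:
C = sqrt(g * d) = sqrt(9.81 * 3.81)
C = sqrt(37.3761)
C = 6.1136 m/s

6.1136


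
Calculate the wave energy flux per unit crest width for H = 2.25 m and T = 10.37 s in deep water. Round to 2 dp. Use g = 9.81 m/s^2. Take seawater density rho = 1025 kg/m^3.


P = rho * g^2 * H^2 * T / (32 * pi)
P = 1025 * 9.81^2 * 2.25^2 * 10.37 / (32 * pi)
P = 1025 * 96.2361 * 5.0625 * 10.37 / 100.53096
P = 51511.69 W/m

51511.69


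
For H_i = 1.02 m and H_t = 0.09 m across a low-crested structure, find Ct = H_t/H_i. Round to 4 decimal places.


Ct = H_t / H_i
Ct = 0.09 / 1.02
Ct = 0.0882

0.0882


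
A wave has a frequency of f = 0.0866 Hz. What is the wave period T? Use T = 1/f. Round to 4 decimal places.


T = 1 / f
T = 1 / 0.0866
T = 11.5473 s

11.5473


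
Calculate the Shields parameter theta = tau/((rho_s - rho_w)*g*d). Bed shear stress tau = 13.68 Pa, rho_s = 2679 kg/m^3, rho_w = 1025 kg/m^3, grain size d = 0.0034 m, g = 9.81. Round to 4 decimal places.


theta = tau / ((rho_s - rho_w) * g * d)
rho_s - rho_w = 2679 - 1025 = 1654
Denominator = 1654 * 9.81 * 0.0034 = 55.167516
theta = 13.68 / 55.167516
theta = 0.2480

0.2480


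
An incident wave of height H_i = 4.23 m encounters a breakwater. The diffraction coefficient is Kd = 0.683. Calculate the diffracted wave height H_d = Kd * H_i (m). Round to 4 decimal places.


H_d = Kd * H_i
H_d = 0.683 * 4.23
H_d = 2.8891 m

2.8891


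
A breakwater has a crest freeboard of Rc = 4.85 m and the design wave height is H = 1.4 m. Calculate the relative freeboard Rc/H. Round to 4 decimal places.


Relative freeboard = Rc / H
= 4.85 / 1.4
= 3.4643

3.4643


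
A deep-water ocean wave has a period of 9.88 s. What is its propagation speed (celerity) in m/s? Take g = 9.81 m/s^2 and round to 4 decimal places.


We use the deep-water celerity formula:
C = g * T / (2 * pi)
C = 9.81 * 9.88 / (2 * 3.14159...)
C = 96.922800 / 6.283185
C = 15.4257 m/s

15.4257


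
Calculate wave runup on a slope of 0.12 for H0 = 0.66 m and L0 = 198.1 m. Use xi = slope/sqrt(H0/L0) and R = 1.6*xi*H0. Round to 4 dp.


xi = slope / sqrt(H0/L0)
H0/L0 = 0.66/198.1 = 0.003332
sqrt(0.003332) = 0.057720
xi = 0.12 / 0.057720 = 2.078986
R = 1.6 * xi * H0 = 1.6 * 2.078986 * 0.66
R = 2.1954 m

2.1954


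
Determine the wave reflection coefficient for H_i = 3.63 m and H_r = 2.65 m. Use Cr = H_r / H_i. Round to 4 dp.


Cr = H_r / H_i
Cr = 2.65 / 3.63
Cr = 0.7300

0.7300


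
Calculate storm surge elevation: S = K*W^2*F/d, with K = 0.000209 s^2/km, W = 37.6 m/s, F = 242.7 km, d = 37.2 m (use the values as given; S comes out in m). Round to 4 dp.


S = K * W^2 * F / d
W^2 = 37.6^2 = 1413.76
S = 0.000209 * 1413.76 * 242.7 / 37.2
Numerator = 0.000209 * 1413.76 * 242.7 = 71.711986
S = 71.711986 / 37.2 = 1.9277 m

1.9277


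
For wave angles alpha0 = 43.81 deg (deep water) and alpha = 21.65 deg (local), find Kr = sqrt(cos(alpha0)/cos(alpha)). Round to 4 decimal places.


Kr = sqrt(cos(alpha0) / cos(alpha))
cos(43.81) = 0.721639
cos(21.65) = 0.929455
Kr = sqrt(0.721639 / 0.929455)
Kr = sqrt(0.776411)
Kr = 0.8811

0.8811


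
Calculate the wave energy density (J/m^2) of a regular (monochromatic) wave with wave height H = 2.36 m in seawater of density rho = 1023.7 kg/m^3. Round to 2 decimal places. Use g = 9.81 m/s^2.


E = (1/8) * rho * g * H^2
E = (1/8) * 1023.7 * 9.81 * 2.36^2
E = 0.125 * 1023.7 * 9.81 * 5.5696
E = 6991.59 J/m^2

6991.59


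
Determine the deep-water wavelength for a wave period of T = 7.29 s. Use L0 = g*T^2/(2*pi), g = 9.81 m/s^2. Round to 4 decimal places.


L0 = g * T^2 / (2 * pi)
L0 = 9.81 * 7.29^2 / (2 * pi)
L0 = 9.81 * 53.1441 / 6.28319
L0 = 521.3436 / 6.28319
L0 = 82.9744 m

82.9744


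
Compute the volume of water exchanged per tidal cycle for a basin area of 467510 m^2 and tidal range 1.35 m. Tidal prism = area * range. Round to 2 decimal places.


Tidal prism = Area * Tidal range
P = 467510 * 1.35
P = 631138.50 m^3

631138.50


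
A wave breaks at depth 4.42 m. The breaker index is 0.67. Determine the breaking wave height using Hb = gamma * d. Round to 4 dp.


Hb = gamma * d
Hb = 0.67 * 4.42
Hb = 2.9614 m

2.9614


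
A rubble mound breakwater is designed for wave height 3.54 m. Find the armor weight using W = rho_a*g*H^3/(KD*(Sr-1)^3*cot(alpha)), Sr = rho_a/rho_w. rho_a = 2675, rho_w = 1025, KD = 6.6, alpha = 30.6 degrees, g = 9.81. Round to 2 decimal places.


Sr = rho_a / rho_w = 2675 / 1025 = 2.609756
(Sr - 1) = 1.609756
(Sr - 1)^3 = 4.171385
cot(30.6) = 1 / tan(30.6) = 1 / 0.591398 = 1.690908
Numerator = 2675 * 9.81 * 3.54^3 = 1164132.9446
Denominator = 6.6 * 4.171385 * 1.690908 = 46.552613
W = 1164132.9446 / 46.552613
W = 25006.82 N

25006.82


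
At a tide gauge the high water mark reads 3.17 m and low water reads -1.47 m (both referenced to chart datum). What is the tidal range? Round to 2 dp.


Tidal range = High water - Low water
Tidal range = 3.17 - (-1.47)
Tidal range = 4.64 m

4.64


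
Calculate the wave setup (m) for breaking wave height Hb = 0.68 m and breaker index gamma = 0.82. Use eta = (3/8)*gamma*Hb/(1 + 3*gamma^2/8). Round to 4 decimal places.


eta = (3/8) * gamma * Hb / (1 + 3*gamma^2/8)
Numerator = (3/8) * 0.82 * 0.68 = 0.209100
Denominator = 1 + 3*0.82^2/8 = 1 + 0.252150 = 1.252150
eta = 0.209100 / 1.252150
eta = 0.1670 m

0.1670


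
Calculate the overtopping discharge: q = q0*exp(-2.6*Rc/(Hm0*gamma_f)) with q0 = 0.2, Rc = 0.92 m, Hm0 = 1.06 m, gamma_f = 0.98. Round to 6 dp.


q = q0 * exp(-2.6 * Rc / (Hm0 * gamma_f))
Exponent = -2.6 * 0.92 / (1.06 * 0.98)
= -2.6 * 0.92 / 1.0388
= -2.302657
exp(-2.302657) = 0.099993
q = 0.2 * 0.099993
q = 0.019999 m^3/s/m

0.019999


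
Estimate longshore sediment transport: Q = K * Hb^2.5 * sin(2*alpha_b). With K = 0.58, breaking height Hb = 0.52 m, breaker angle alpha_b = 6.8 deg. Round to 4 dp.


Q = K * Hb^2.5 * sin(2 * alpha_b)
Hb^2.5 = 0.52^2.5 = 0.194988
sin(2 * 6.8) = sin(13.6) = 0.235142
Q = 0.58 * 0.194988 * 0.235142
Q = 0.0266 m^3/s

0.0266


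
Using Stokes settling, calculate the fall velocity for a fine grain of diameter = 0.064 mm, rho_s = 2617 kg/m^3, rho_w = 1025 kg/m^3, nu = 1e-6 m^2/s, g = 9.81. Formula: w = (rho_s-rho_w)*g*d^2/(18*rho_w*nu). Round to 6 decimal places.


w = (rho_s - rho_w) * g * d^2 / (18 * rho_w * nu)
d = 0.064 mm = 0.000064 m
rho_s - rho_w = 2617 - 1025 = 1592
Numerator = 1592 * 9.81 * (0.000064)^2 = 0.000063969362
Denominator = 18 * 1025 * 1e-6 = 0.018450
w = 0.003467 m/s

0.003467


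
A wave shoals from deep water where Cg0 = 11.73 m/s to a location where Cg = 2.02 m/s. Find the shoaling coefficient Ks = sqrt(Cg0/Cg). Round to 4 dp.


Ks = sqrt(Cg0 / Cg)
Ks = sqrt(11.73 / 2.02)
Ks = sqrt(5.8069)
Ks = 2.4098

2.4098


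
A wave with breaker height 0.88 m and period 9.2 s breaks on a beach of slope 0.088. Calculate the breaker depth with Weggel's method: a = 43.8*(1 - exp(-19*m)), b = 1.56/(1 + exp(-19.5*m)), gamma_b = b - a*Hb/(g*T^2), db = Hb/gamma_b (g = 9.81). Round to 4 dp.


a = 43.8 * (1 - exp(-19 * m))
exp(-19 * 0.088) = exp(-1.6720) = 0.187871
a = 43.8 * (1 - 0.187871) = 35.571252
b = 1.56 / (1 + exp(-19.5 * m))
exp(-19.5 * 0.088) = exp(-1.7160) = 0.179784
b = 1.56 / (1 + 0.179784) = 1.322276
Hb / (g * T^2) = 0.88 / (9.81 * 9.2^2) = 0.88 / 830.3184 = 0.00105983
gamma_b = b - a * Hb/(g*T^2) = 1.322276 - 35.571252 * 0.00105983 = 1.284576
db = Hb / gamma_b = 0.88 / 1.284576
db = 0.6851 m

0.6851


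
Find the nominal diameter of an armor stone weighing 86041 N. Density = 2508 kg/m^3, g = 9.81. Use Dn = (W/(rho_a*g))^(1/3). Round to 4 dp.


V = W / (rho_a * g)
V = 86041 / (2508 * 9.81)
V = 86041 / 24603.48
V = 3.497107 m^3
Dn = V^(1/3) = 3.497107^(1/3)
Dn = 1.5179 m

1.5179
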